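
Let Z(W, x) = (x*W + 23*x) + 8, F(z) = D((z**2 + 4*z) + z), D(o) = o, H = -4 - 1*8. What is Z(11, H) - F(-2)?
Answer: -394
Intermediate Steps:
H = -12 (H = -4 - 8 = -12)
F(z) = z**2 + 5*z (F(z) = (z**2 + 4*z) + z = z**2 + 5*z)
Z(W, x) = 8 + 23*x + W*x (Z(W, x) = (W*x + 23*x) + 8 = (23*x + W*x) + 8 = 8 + 23*x + W*x)
Z(11, H) - F(-2) = (8 + 23*(-12) + 11*(-12)) - (-2)*(5 - 2) = (8 - 276 - 132) - (-2)*3 = -400 - 1*(-6) = -400 + 6 = -394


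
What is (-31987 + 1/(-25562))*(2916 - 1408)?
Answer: -616509378030/12781 ≈ -4.8236e+7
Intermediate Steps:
(-31987 + 1/(-25562))*(2916 - 1408) = (-31987 - 1/25562)*1508 = -817651695/25562*1508 = -616509378030/12781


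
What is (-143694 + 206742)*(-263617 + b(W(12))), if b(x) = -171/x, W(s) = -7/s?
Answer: -116214297816/7 ≈ -1.6602e+10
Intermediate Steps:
(-143694 + 206742)*(-263617 + b(W(12))) = (-143694 + 206742)*(-263617 - 171/((-7/12))) = 63048*(-263617 - 171/((-7*1/12))) = 63048*(-263617 - 171/(-7/12)) = 63048*(-263617 - 171*(-12/7)) = 63048*(-263617 + 2052/7) = 63048*(-1843267/7) = -116214297816/7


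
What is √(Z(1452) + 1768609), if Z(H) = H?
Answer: √1770061 ≈ 1330.4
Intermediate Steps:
√(Z(1452) + 1768609) = √(1452 + 1768609) = √1770061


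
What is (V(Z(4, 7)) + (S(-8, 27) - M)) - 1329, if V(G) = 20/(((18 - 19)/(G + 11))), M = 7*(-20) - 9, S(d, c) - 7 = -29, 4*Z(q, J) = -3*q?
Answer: -1362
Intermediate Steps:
Z(q, J) = -3*q/4 (Z(q, J) = (-3*q)/4 = -3*q/4)
S(d, c) = -22 (S(d, c) = 7 - 29 = -22)
M = -149 (M = -140 - 9 = -149)
V(G) = -220 - 20*G (V(G) = 20/((-1/(11 + G))) = 20*(-11 - G) = -220 - 20*G)
(V(Z(4, 7)) + (S(-8, 27) - M)) - 1329 = ((-220 - (-15)*4) + (-22 - 1*(-149))) - 1329 = ((-220 - 20*(-3)) + (-22 + 149)) - 1329 = ((-220 + 60) + 127) - 1329 = (-160 + 127) - 1329 = -33 - 1329 = -1362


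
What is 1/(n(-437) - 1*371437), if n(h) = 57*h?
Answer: -1/396346 ≈ -2.5230e-6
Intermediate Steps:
1/(n(-437) - 1*371437) = 1/(57*(-437) - 1*371437) = 1/(-24909 - 371437) = 1/(-396346) = -1/396346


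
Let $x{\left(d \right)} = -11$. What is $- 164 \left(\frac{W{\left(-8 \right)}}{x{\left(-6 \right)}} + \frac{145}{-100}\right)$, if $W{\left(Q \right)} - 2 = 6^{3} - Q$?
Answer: $\frac{198399}{55} \approx 3607.3$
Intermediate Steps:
$W{\left(Q \right)} = 218 - Q$ ($W{\left(Q \right)} = 2 - \left(-216 + Q\right) = 218 - Q$)
$- 164 \left(\frac{W{\left(-8 \right)}}{x{\left(-6 \right)}} + \frac{145}{-100}\right) = - 164 \left(\frac{218 - -8}{-11} + \frac{145}{-100}\right) = - 164 \left(\left(218 + 8\right) \left(- \frac{1}{11}\right) + 145 \left(- \frac{1}{100}\right)\right) = - 164 \left(226 \left(- \frac{1}{11}\right) - \frac{29}{20}\right) = - 164 \left(- \frac{226}{11} - \frac{29}{20}\right) = \left(-164\right) \left(- \frac{4839}{220}\right) = \frac{198399}{55}$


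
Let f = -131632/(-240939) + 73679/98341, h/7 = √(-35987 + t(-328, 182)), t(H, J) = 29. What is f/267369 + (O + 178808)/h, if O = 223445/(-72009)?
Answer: 1615629847/333425778966549 - 12875561827*I*√35958/18125097354 ≈ 4.8455e-6 - 134.71*I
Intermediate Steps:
O = -223445/72009 (O = 223445*(-1/72009) = -223445/72009 ≈ -3.1030)
h = 7*I*√35958 (h = 7*√(-35987 + 29) = 7*√(-35958) = 7*(I*√35958) = 7*I*√35958 ≈ 1327.4*I)
f = 1615629847/1247062221 (f = -131632*(-1/240939) + 73679*(1/98341) = 6928/12681 + 73679/98341 = 1615629847/1247062221 ≈ 1.2955)
f/267369 + (O + 178808)/h = (1615629847/1247062221)/267369 + (-223445/72009 + 178808)/((7*I*√35958)) = (1615629847/1247062221)*(1/267369) + 12875561827*(-I*√35958/251706)/72009 = 1615629847/333425778966549 - 12875561827*I*√35958/18125097354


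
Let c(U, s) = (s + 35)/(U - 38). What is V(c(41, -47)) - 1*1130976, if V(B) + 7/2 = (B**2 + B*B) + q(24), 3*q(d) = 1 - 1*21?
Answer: -6785725/6 ≈ -1.1310e+6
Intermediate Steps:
q(d) = -20/3 (q(d) = (1 - 1*21)/3 = (1 - 21)/3 = (1/3)*(-20) = -20/3)
c(U, s) = (35 + s)/(-38 + U)
V(B) = -61/6 + 2*B**2 (V(B) = -7/2 + ((B**2 + B*B) - 20/3) = -7/2 + ((B**2 + B**2) - 20/3) = -7/2 + (2*B**2 - 20/3) = -7/2 + (-20/3 + 2*B**2) = -61/6 + 2*B**2)
V(c(41, -47)) - 1*1130976 = (-61/6 + 2*((35 - 47)/(-38 + 41))**2) - 1*1130976 = (-61/6 + 2*(-12/3)**2) - 1130976 = (-61/6 + 2*((1/3)*(-12))**2) - 1130976 = (-61/6 + 2*(-4)**2) - 1130976 = (-61/6 + 2*16) - 1130976 = (-61/6 + 32) - 1130976 = 131/6 - 1130976 = -6785725/6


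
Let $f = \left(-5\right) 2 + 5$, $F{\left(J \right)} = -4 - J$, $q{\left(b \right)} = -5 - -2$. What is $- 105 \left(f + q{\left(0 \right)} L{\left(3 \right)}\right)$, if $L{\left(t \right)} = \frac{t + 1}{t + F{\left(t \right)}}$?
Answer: $210$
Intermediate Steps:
$q{\left(b \right)} = -3$ ($q{\left(b \right)} = -5 + 2 = -3$)
$L{\left(t \right)} = - \frac{1}{4} - \frac{t}{4}$ ($L{\left(t \right)} = \frac{t + 1}{t - \left(4 + t\right)} = \frac{1 + t}{-4} = \left(1 + t\right) \left(- \frac{1}{4}\right) = - \frac{1}{4} - \frac{t}{4}$)
$f = -5$ ($f = -10 + 5 = -5$)
$- 105 \left(f + q{\left(0 \right)} L{\left(3 \right)}\right) = - 105 \left(-5 - 3 \left(- \frac{1}{4} - \frac{3}{4}\right)\right) = - 105 \left(-5 - -3\right) = - 105 \left(-5 + 3\right) = \left(-105\right) \left(-2\right) = 210$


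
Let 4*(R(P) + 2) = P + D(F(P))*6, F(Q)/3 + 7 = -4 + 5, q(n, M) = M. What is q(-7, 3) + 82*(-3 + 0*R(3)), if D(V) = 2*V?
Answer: -243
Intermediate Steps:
F(Q) = -18 (F(Q) = -21 + 3*(-4 + 5) = -21 + 3*1 = -21 + 3 = -18)
R(P) = -56 + P/4 (R(P) = -2 + (P + (2*(-18))*6)/4 = -2 + (P - 36*6)/4 = -2 + (P - 216)/4 = -2 + (-216 + P)/4 = -2 + (-54 + P/4) = -56 + P/4)
q(-7, 3) + 82*(-3 + 0*R(3)) = 3 + 82*(-3 + 0*(-56 + (1/4)*3)) = 3 + 82*(-3 + 0*(-56 + 3/4)) = 3 + 82*(-3 + 0*(-221/4)) = 3 + 82*(-3 + 0) = 3 + 82*(-3) = 3 - 246 = -243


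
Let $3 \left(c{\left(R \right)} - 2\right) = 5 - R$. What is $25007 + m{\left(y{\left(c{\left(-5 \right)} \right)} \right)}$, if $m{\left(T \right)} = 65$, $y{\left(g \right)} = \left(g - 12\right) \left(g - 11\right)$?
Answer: $25072$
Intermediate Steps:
$c{\left(R \right)} = \frac{11}{3} - \frac{R}{3}$ ($c{\left(R \right)} = 2 + \frac{5 - R}{3} = 2 - \left(- \frac{5}{3} + \frac{R}{3}\right) = \frac{11}{3} - \frac{R}{3}$)
$y{\left(g \right)} = \left(-12 + g\right) \left(-11 + g\right)$
$25007 + m{\left(y{\left(c{\left(-5 \right)} \right)} \right)} = 25007 + 65 = 25072$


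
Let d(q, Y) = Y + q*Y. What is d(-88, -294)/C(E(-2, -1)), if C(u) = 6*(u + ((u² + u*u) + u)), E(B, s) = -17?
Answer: 4263/544 ≈ 7.8364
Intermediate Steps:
d(q, Y) = Y + Y*q
C(u) = 12*u + 12*u² (C(u) = 6*(u + ((u² + u²) + u)) = 6*(u + (2*u² + u)) = 6*(u + (u + 2*u²)) = 6*(2*u + 2*u²) = 12*u + 12*u²)
d(-88, -294)/C(E(-2, -1)) = (-294*(1 - 88))/((12*(-17)*(1 - 17))) = (-294*(-87))/((12*(-17)*(-16))) = 25578/3264 = 25578*(1/3264) = 4263/544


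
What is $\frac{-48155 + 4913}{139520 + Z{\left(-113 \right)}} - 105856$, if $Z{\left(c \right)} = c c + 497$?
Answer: $- \frac{8086679029}{76393} \approx -1.0586 \cdot 10^{5}$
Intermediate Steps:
$Z{\left(c \right)} = 497 + c^{2}$ ($Z{\left(c \right)} = c^{2} + 497 = 497 + c^{2}$)
$\frac{-48155 + 4913}{139520 + Z{\left(-113 \right)}} - 105856 = \frac{-48155 + 4913}{139520 + \left(497 + \left(-113\right)^{2}\right)} - 105856 = - \frac{43242}{139520 + \left(497 + 12769\right)} - 105856 = - \frac{43242}{139520 + 13266} - 105856 = - \frac{43242}{152786} - 105856 = \left(-43242\right) \frac{1}{152786} - 105856 = - \frac{21621}{76393} - 105856 = - \frac{8086679029}{76393}$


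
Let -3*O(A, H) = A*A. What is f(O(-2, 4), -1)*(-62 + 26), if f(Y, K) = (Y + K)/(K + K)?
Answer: -42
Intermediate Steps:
O(A, H) = -A²/3 (O(A, H) = -A*A/3 = -A²/3)
f(Y, K) = (K + Y)/(2*K) (f(Y, K) = (K + Y)/((2*K)) = (K + Y)*(1/(2*K)) = (K + Y)/(2*K))
f(O(-2, 4), -1)*(-62 + 26) = ((½)*(-1 - ⅓*(-2)²)/(-1))*(-62 + 26) = ((½)*(-1)*(-1 - ⅓*4))*(-36) = ((½)*(-1)*(-1 - 4/3))*(-36) = ((½)*(-1)*(-7/3))*(-36) = (7/6)*(-36) = -42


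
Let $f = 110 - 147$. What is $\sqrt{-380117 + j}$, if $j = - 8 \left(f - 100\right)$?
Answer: $i \sqrt{379021} \approx 615.65 i$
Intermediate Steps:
$f = -37$
$j = 1096$ ($j = - 8 \left(-37 - 100\right) = \left(-8\right) \left(-137\right) = 1096$)
$\sqrt{-380117 + j} = \sqrt{-380117 + 1096} = \sqrt{-379021} = i \sqrt{379021}$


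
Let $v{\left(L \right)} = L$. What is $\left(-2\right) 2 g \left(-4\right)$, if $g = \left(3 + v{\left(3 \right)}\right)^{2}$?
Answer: $576$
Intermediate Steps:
$g = 36$ ($g = \left(3 + 3\right)^{2} = 6^{2} = 36$)
$\left(-2\right) 2 g \left(-4\right) = \left(-2\right) 2 \cdot 36 \left(-4\right) = \left(-4\right) 36 \left(-4\right) = \left(-144\right) \left(-4\right) = 576$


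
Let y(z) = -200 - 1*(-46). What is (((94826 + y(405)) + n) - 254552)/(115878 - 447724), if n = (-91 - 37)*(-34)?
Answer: 77764/165923 ≈ 0.46868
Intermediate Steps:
n = 4352 (n = -128*(-34) = 4352)
y(z) = -154 (y(z) = -200 + 46 = -154)
(((94826 + y(405)) + n) - 254552)/(115878 - 447724) = (((94826 - 154) + 4352) - 254552)/(115878 - 447724) = ((94672 + 4352) - 254552)/(-331846) = (99024 - 254552)*(-1/331846) = -155528*(-1/331846) = 77764/165923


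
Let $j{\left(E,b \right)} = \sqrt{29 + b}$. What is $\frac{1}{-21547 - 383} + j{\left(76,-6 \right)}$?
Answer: $- \frac{1}{21930} + \sqrt{23} \approx 4.7958$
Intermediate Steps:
$\frac{1}{-21547 - 383} + j{\left(76,-6 \right)} = \frac{1}{-21547 - 383} + \sqrt{29 - 6} = \frac{1}{-21930} + \sqrt{23} = - \frac{1}{21930} + \sqrt{23}$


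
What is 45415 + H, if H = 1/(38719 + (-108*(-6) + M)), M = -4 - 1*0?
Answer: 1787670646/39363 ≈ 45415.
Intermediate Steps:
M = -4 (M = -4 + 0 = -4)
H = 1/39363 (H = 1/(38719 + (-108*(-6) - 4)) = 1/(38719 + (648 - 4)) = 1/(38719 + 644) = 1/39363 ≈ 2.5405e-5)
45415 + H = 45415 + 1/39363 = 1787670646/39363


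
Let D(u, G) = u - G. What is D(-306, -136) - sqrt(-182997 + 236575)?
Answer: -170 - sqrt(53578) ≈ -401.47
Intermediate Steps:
D(-306, -136) - sqrt(-182997 + 236575) = (-306 - 1*(-136)) - sqrt(-182997 + 236575) = (-306 + 136) - sqrt(53578) = -170 - sqrt(53578)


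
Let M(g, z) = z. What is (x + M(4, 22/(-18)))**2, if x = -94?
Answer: 734449/81 ≈ 9067.3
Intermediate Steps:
(x + M(4, 22/(-18)))**2 = (-94 + 22/(-18))**2 = (-94 + 22*(-1/18))**2 = (-94 - 11/9)**2 = (-857/9)**2 = 734449/81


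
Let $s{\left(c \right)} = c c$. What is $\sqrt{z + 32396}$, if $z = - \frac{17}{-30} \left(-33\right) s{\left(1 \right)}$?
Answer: $\frac{\sqrt{3237730}}{10} \approx 179.94$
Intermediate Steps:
$s{\left(c \right)} = c^{2}$
$z = - \frac{187}{10}$ ($z = - \frac{17}{-30} \left(-33\right) 1^{2} = \left(-17\right) \left(- \frac{1}{30}\right) \left(-33\right) 1 = \frac{17}{30} \left(-33\right) 1 = \left(- \frac{187}{10}\right) 1 = - \frac{187}{10} \approx -18.7$)
$\sqrt{z + 32396} = \sqrt{- \frac{187}{10} + 32396} = \sqrt{\frac{323773}{10}} = \frac{\sqrt{3237730}}{10}$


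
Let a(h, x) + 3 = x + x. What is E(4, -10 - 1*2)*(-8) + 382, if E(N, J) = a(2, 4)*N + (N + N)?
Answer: 158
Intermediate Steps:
a(h, x) = -3 + 2*x (a(h, x) = -3 + (x + x) = -3 + 2*x)
E(N, J) = 7*N (E(N, J) = (-3 + 2*4)*N + (N + N) = (-3 + 8)*N + 2*N = 5*N + 2*N = 7*N)
E(4, -10 - 1*2)*(-8) + 382 = (7*4)*(-8) + 382 = 28*(-8) + 382 = -224 + 382 = 158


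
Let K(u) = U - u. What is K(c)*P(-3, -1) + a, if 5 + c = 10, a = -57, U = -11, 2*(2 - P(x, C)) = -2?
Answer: -105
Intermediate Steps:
P(x, C) = 3 (P(x, C) = 2 - ½*(-2) = 2 + 1 = 3)
c = 5 (c = -5 + 10 = 5)
K(u) = -11 - u
K(c)*P(-3, -1) + a = (-11 - 1*5)*3 - 57 = (-11 - 5)*3 - 57 = -16*3 - 57 = -48 - 57 = -105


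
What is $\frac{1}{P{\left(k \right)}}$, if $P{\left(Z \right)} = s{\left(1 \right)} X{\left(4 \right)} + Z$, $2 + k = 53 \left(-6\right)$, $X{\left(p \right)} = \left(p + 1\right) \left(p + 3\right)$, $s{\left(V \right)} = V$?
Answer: $- \frac{1}{285} \approx -0.0035088$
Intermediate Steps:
$X{\left(p \right)} = \left(1 + p\right) \left(3 + p\right)$
$k = -320$ ($k = -2 + 53 \left(-6\right) = -2 - 318 = -320$)
$P{\left(Z \right)} = 35 + Z$ ($P{\left(Z \right)} = 1 \left(3 + 4^{2} + 4 \cdot 4\right) + Z = 1 \left(3 + 16 + 16\right) + Z = 1 \cdot 35 + Z = 35 + Z$)
$\frac{1}{P{\left(k \right)}} = \frac{1}{35 - 320} = \frac{1}{-285} = - \frac{1}{285}$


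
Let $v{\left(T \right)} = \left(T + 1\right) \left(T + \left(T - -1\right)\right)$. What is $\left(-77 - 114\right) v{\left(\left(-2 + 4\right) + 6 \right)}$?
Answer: $-29223$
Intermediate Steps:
$v{\left(T \right)} = \left(1 + T\right) \left(1 + 2 T\right)$ ($v{\left(T \right)} = \left(1 + T\right) \left(T + \left(T + 1\right)\right) = \left(1 + T\right) \left(T + \left(1 + T\right)\right) = \left(1 + T\right) \left(1 + 2 T\right)$)
$\left(-77 - 114\right) v{\left(\left(-2 + 4\right) + 6 \right)} = \left(-77 - 114\right) \left(1 + 2 \left(\left(-2 + 4\right) + 6\right)^{2} + 3 \left(\left(-2 + 4\right) + 6\right)\right) = - 191 \left(1 + 2 \left(2 + 6\right)^{2} + 3 \left(2 + 6\right)\right) = - 191 \left(1 + 2 \cdot 8^{2} + 3 \cdot 8\right) = - 191 \left(1 + 2 \cdot 64 + 24\right) = - 191 \left(1 + 128 + 24\right) = \left(-191\right) 153 = -29223$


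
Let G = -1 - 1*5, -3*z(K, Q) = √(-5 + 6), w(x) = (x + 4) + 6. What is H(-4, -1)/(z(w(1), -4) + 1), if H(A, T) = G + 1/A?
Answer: -75/8 ≈ -9.3750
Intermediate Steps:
w(x) = 10 + x (w(x) = (4 + x) + 6 = 10 + x)
z(K, Q) = -⅓ (z(K, Q) = -√(-5 + 6)/3 = -√1/3 = -⅓*1 = -⅓)
G = -6 (G = -1 - 5 = -6)
H(A, T) = -6 + 1/A
H(-4, -1)/(z(w(1), -4) + 1) = (-6 + 1/(-4))/(-⅓ + 1) = (-6 - ¼)/(⅔) = -25/4*3/2 = -75/8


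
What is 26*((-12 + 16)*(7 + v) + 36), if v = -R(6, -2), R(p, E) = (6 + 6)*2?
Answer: -832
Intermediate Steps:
R(p, E) = 24 (R(p, E) = 12*2 = 24)
v = -24 (v = -1*24 = -24)
26*((-12 + 16)*(7 + v) + 36) = 26*((-12 + 16)*(7 - 24) + 36) = 26*(4*(-17) + 36) = 26*(-68 + 36) = 26*(-32) = -832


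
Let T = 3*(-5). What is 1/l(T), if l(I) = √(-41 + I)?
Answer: -I*√14/28 ≈ -0.13363*I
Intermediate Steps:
T = -15
1/l(T) = 1/(√(-41 - 15)) = 1/(√(-56)) = 1/(2*I*√14) = -I*√14/28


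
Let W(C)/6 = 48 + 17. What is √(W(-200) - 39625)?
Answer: I*√39235 ≈ 198.08*I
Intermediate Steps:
W(C) = 390 (W(C) = 6*(48 + 17) = 6*65 = 390)
√(W(-200) - 39625) = √(390 - 39625) = √(-39235) = I*√39235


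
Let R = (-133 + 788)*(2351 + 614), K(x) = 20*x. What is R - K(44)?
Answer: 1941195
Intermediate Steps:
R = 1942075 (R = 655*2965 = 1942075)
R - K(44) = 1942075 - 20*44 = 1942075 - 1*880 = 1942075 - 880 = 1941195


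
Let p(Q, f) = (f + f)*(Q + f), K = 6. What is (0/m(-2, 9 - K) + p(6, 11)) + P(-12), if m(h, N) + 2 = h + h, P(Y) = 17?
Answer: 391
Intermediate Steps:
m(h, N) = -2 + 2*h (m(h, N) = -2 + (h + h) = -2 + 2*h)
p(Q, f) = 2*f*(Q + f) (p(Q, f) = (2*f)*(Q + f) = 2*f*(Q + f))
(0/m(-2, 9 - K) + p(6, 11)) + P(-12) = (0/(-2 + 2*(-2)) + 2*11*(6 + 11)) + 17 = (0/(-2 - 4) + 2*11*17) + 17 = (0/(-6) + 374) + 17 = (0*(-⅙) + 374) + 17 = (0 + 374) + 17 = 374 + 17 = 391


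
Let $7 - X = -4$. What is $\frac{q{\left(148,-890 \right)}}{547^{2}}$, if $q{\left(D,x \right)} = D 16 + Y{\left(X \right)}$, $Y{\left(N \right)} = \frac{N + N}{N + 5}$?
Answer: $\frac{18955}{2393672} \approx 0.0079188$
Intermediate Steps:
$X = 11$ ($X = 7 - -4 = 7 + 4 = 11$)
$Y{\left(N \right)} = \frac{2 N}{5 + N}$
$q{\left(D,x \right)} = \frac{11}{8} + 16 D$ ($q{\left(D,x \right)} = D 16 + 2 \cdot 11 \frac{1}{5 + 11} = 16 D + 2 \cdot 11 \cdot \frac{1}{16} = 16 D + \frac{11}{8} = \frac{11}{8} + 16 D$)
$\frac{q{\left(148,-890 \right)}}{547^{2}} = \frac{\frac{11}{8} + 16 \cdot 148}{547^{2}} = \frac{\frac{11}{8} + 2368}{299209} = \frac{18955}{8} \cdot \frac{1}{299209} = \frac{18955}{2393672}$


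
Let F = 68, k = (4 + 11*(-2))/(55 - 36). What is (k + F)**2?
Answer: 1623076/361 ≈ 4496.1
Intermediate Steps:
k = -18/19 (k = (4 - 22)/19 = -18*1/19 = -18/19 ≈ -0.94737)
(k + F)**2 = (-18/19 + 68)**2 = (1274/19)**2 = 1623076/361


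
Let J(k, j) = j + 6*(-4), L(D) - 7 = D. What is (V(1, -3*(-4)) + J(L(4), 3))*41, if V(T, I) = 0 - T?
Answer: -902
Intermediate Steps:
L(D) = 7 + D
J(k, j) = -24 + j (J(k, j) = j - 24 = -24 + j)
V(T, I) = -T
(V(1, -3*(-4)) + J(L(4), 3))*41 = (-1*1 + (-24 + 3))*41 = (-1 - 21)*41 = -22*41 = -902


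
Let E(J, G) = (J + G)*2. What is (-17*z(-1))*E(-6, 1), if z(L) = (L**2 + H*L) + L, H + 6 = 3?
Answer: 510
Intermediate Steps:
E(J, G) = 2*G + 2*J (E(J, G) = (G + J)*2 = 2*G + 2*J)
H = -3 (H = -6 + 3 = -3)
z(L) = L**2 - 2*L (z(L) = (L**2 - 3*L) + L = L**2 - 2*L)
(-17*z(-1))*E(-6, 1) = (-(-17)*(-2 - 1))*(2*1 + 2*(-6)) = (-(-17)*(-3))*(2 - 12) = -17*3*(-10) = -51*(-10) = 510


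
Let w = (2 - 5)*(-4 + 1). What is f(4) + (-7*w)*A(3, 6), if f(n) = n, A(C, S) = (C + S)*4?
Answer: -2264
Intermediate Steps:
A(C, S) = 4*C + 4*S
w = 9 (w = -3*(-3) = 9)
f(4) + (-7*w)*A(3, 6) = 4 + (-7*9)*(4*3 + 4*6) = 4 - 63*(12 + 24) = 4 - 63*36 = 4 - 2268 = -2264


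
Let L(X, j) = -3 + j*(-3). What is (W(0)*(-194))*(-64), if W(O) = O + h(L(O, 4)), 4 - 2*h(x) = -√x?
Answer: 24832 + 6208*I*√15 ≈ 24832.0 + 24043.0*I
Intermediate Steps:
L(X, j) = -3 - 3*j
h(x) = 2 + √x/2 (h(x) = 2 - (-1)*√x/2 = 2 + √x/2)
W(O) = 2 + O + I*√15/2 (W(O) = O + (2 + √(-3 - 3*4)/2) = O + (2 + √(-3 - 12)/2) = O + (2 + √(-15)/2) = O + (2 + (I*√15)/2) = O + (2 + I*√15/2) = 2 + O + I*√15/2)
(W(0)*(-194))*(-64) = ((2 + 0 + I*√15/2)*(-194))*(-64) = ((2 + I*√15/2)*(-194))*(-64) = (-388 - 97*I*√15)*(-64) = 24832 + 6208*I*√15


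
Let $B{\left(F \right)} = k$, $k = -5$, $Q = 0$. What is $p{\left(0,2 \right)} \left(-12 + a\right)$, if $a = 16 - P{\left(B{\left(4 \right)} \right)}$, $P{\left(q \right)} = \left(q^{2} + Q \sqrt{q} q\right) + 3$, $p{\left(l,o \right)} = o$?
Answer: $-48$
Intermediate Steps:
$B{\left(F \right)} = -5$
$P{\left(q \right)} = 3 + q^{2}$ ($P{\left(q \right)} = \left(q^{2} + 0 \sqrt{q} q\right) + 3 = \left(q^{2} + 0 q\right) + 3 = \left(q^{2} + 0\right) + 3 = q^{2} + 3 = 3 + q^{2}$)
$a = -12$ ($a = 16 - \left(3 + \left(-5\right)^{2}\right) = 16 - \left(3 + 25\right) = 16 - 28 = -12$)
$p{\left(0,2 \right)} \left(-12 + a\right) = 2 \left(-12 - 12\right) = 2 \left(-24\right) = -48$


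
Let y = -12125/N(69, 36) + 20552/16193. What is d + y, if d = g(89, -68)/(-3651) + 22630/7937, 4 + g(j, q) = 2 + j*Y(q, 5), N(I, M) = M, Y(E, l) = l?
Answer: -1873995627135913/5630886521892 ≈ -332.81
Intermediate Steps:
g(j, q) = -2 + 5*j (g(j, q) = -4 + (2 + j*5) = -4 + (2 + 5*j) = -2 + 5*j)
d = 79106039/28977987 (d = (-2 + 5*89)/(-3651) + 22630/7937 = (-2 + 445)*(-1/3651) + 22630*(1/7937) = 443*(-1/3651) + 22630/7937 = -443/3651 + 22630/7937 = 79106039/28977987 ≈ 2.7299)
y = -195600253/582948 (y = -12125/36 + 20552/16193 = -195600253/582948 ≈ -335.54)
d + y = 79106039/28977987 - 195600253/582948 = -1873995627135913/5630886521892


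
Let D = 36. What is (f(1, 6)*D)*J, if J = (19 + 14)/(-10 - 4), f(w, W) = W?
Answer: -3564/7 ≈ -509.14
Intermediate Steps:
J = -33/14 (J = 33/(-14) = 33*(-1/14) = -33/14 ≈ -2.3571)
(f(1, 6)*D)*J = (6*36)*(-33/14) = 216*(-33/14) = -3564/7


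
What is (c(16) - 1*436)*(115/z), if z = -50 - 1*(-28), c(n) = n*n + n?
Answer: 9430/11 ≈ 857.27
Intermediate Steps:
c(n) = n + n**2 (c(n) = n**2 + n = n + n**2)
z = -22 (z = -50 + 28 = -22)
(c(16) - 1*436)*(115/z) = (16*(1 + 16) - 1*436)*(115/(-22)) = (16*17 - 436)*(115*(-1/22)) = (272 - 436)*(-115/22) = -164*(-115/22) = 9430/11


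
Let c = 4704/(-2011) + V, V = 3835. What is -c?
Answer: -7707481/2011 ≈ -3832.7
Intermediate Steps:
c = 7707481/2011 (c = 4704/(-2011) + 3835 = 4704*(-1/2011) + 3835 = -4704/2011 + 3835 = 7707481/2011 ≈ 3832.7)
-c = -1*7707481/2011 = -7707481/2011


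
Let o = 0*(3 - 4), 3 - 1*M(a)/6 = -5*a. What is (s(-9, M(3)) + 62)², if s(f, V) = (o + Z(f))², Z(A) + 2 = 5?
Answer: 5041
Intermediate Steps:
M(a) = 18 + 30*a (M(a) = 18 - (-30)*a = 18 + 30*a)
Z(A) = 3 (Z(A) = -2 + 5 = 3)
o = 0 (o = 0*(-1) = 0)
s(f, V) = 9 (s(f, V) = (0 + 3)² = 3² = 9)
(s(-9, M(3)) + 62)² = (9 + 62)² = 71² = 5041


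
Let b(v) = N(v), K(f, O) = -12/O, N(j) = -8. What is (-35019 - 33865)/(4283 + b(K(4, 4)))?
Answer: -68884/4275 ≈ -16.113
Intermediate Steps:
b(v) = -8
(-35019 - 33865)/(4283 + b(K(4, 4))) = (-35019 - 33865)/(4283 - 8) = -68884/4275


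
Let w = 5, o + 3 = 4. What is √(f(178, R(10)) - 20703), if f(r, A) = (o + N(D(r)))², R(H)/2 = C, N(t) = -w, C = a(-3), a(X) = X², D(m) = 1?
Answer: I*√20687 ≈ 143.83*I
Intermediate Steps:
o = 1 (o = -3 + 4 = 1)
C = 9 (C = (-3)² = 9)
N(t) = -5 (N(t) = -1*5 = -5)
R(H) = 18 (R(H) = 2*9 = 18)
f(r, A) = 16 (f(r, A) = (1 - 5)² = (-4)² = 16)
√(f(178, R(10)) - 20703) = √(16 - 20703) = √(-20687) = I*√20687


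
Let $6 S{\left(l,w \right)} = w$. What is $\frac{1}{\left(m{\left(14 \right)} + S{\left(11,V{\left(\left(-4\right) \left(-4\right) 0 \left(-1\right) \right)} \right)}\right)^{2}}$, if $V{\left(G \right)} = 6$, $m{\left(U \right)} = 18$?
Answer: $\frac{1}{361} \approx 0.0027701$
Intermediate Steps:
$S{\left(l,w \right)} = \frac{w}{6}$
$\frac{1}{\left(m{\left(14 \right)} + S{\left(11,V{\left(\left(-4\right) \left(-4\right) 0 \left(-1\right) \right)} \right)}\right)^{2}} = \frac{1}{\left(18 + \frac{1}{6} \cdot 6\right)^{2}} = \frac{1}{\left(18 + 1\right)^{2}} = \frac{1}{19^{2}} = \frac{1}{361}$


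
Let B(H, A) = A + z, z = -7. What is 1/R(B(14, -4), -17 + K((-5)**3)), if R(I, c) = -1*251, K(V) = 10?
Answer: -1/251 ≈ -0.0039841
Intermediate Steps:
B(H, A) = -7 + A (B(H, A) = A - 7 = -7 + A)
R(I, c) = -251
1/R(B(14, -4), -17 + K((-5)**3)) = 1/(-251) = -1/251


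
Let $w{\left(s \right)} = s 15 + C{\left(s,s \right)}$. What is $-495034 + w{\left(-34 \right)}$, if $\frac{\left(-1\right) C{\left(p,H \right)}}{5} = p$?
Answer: $-495374$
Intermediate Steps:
$C{\left(p,H \right)} = - 5 p$
$w{\left(s \right)} = 10 s$ ($w{\left(s \right)} = s 15 - 5 s = 15 s - 5 s = 10 s$)
$-495034 + w{\left(-34 \right)} = -495034 + 10 \left(-34\right) = -495034 - 340 = -495374$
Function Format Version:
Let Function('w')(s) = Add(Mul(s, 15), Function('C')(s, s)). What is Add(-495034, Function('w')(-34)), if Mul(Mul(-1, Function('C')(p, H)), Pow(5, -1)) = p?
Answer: -495374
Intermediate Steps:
Function('C')(p, H) = Mul(-5, p)
Function('w')(s) = Mul(10, s) (Function('w')(s) = Add(Mul(s, 15), Mul(-5, s)) = Add(Mul(15, s), Mul(-5, s)) = Mul(10, s))
Add(-495034, Function('w')(-34)) = Add(-495034, Mul(10, -34)) = Add(-495034, -340) = -495374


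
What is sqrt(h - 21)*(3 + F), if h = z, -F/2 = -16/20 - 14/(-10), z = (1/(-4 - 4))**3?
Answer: 9*I*sqrt(21506)/160 ≈ 8.249*I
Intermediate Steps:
z = -1/512 (z = (1/(-8))**3 = (-1/8)**3 = -1/512 ≈ -0.0019531)
F = -6/5 (F = -2*(-16/20 - 14/(-10)) = -2*(-16*1/20 - 14*(-1/10)) = -2*(-4/5 + 7/5) = -2*3/5 = -6/5 ≈ -1.2000)
h = -1/512 ≈ -0.0019531
sqrt(h - 21)*(3 + F) = sqrt(-1/512 - 21)*(3 - 6/5) = sqrt(-10753/512)*(9/5) = (I*sqrt(21506)/32)*(9/5) = 9*I*sqrt(21506)/160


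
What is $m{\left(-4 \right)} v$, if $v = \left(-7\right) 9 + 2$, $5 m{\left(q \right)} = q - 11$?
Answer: $183$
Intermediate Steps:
$m{\left(q \right)} = - \frac{11}{5} + \frac{q}{5}$ ($m{\left(q \right)} = \frac{q - 11}{5} = \frac{-11 + q}{5} = - \frac{11}{5} + \frac{q}{5}$)
$v = -61$ ($v = -63 + 2 = -61$)
$m{\left(-4 \right)} v = \left(- \frac{11}{5} + \frac{1}{5} \left(-4\right)\right) \left(-61\right) = \left(- \frac{11}{5} - \frac{4}{5}\right) \left(-61\right) = \left(-3\right) \left(-61\right) = 183$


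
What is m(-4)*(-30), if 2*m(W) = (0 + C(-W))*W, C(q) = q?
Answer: 240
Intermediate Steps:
m(W) = -W**2/2 (m(W) = ((0 - W)*W)/2 = ((-W)*W)/2 = (-W**2)/2 = -W**2/2)
m(-4)*(-30) = -1/2*(-4)**2*(-30) = -1/2*16*(-30) = -8*(-30) = 240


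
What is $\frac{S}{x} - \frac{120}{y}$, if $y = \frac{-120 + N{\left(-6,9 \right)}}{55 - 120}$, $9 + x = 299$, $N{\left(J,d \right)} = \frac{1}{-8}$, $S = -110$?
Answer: $- \frac{1820171}{27869} \approx -65.312$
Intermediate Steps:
$N{\left(J,d \right)} = - \frac{1}{8}$
$x = 290$ ($x = -9 + 299 = 290$)
$y = \frac{961}{520}$ ($y = \frac{-120 - \frac{1}{8}}{55 - 120} = - \frac{961}{8 \left(-65\right)} = \left(- \frac{961}{8}\right) \left(- \frac{1}{65}\right) = \frac{961}{520} \approx 1.8481$)
$\frac{S}{x} - \frac{120}{y} = - \frac{110}{290} - \frac{120}{\frac{961}{520}} = \left(-110\right) \frac{1}{290} - \frac{62400}{961} = - \frac{11}{29} - \frac{62400}{961} = - \frac{1820171}{27869}$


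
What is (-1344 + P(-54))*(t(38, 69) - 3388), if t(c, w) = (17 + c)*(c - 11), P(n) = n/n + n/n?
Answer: 2553826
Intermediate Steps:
P(n) = 2 (P(n) = 1 + 1 = 2)
t(c, w) = (-11 + c)*(17 + c) (t(c, w) = (17 + c)*(-11 + c) = (-11 + c)*(17 + c))
(-1344 + P(-54))*(t(38, 69) - 3388) = (-1344 + 2)*((-187 + 38² + 6*38) - 3388) = -1342*((-187 + 1444 + 228) - 3388) = -1342*(1485 - 3388) = -1342*(-1903) = 2553826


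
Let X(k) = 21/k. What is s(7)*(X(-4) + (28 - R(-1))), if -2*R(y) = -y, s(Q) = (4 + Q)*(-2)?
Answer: -1023/2 ≈ -511.50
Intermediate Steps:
s(Q) = -8 - 2*Q
R(y) = y/2 (R(y) = -(-1)*y/2 = y/2)
s(7)*(X(-4) + (28 - R(-1))) = (-8 - 2*7)*(21/(-4) + (28 - (-1)/2)) = (-8 - 14)*(21*(-¼) + (28 - 1*(-½))) = -22*(-21/4 + (28 + ½)) = -22*(-21/4 + 57/2) = -22*93/4 = -1023/2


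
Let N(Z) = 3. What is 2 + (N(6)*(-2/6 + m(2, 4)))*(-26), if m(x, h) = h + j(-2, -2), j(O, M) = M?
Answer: -128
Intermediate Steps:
m(x, h) = -2 + h (m(x, h) = h - 2 = -2 + h)
2 + (N(6)*(-2/6 + m(2, 4)))*(-26) = 2 + (3*(-2/6 + (-2 + 4)))*(-26) = 2 + (3*(-2*1/6 + 2))*(-26) = 2 + (3*(-1/3 + 2))*(-26) = 2 + (3*(5/3))*(-26) = 2 + 5*(-26) = 2 - 130 = -128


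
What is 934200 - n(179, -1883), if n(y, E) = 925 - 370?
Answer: 933645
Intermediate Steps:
n(y, E) = 555
934200 - n(179, -1883) = 934200 - 1*555 = 934200 - 555 = 933645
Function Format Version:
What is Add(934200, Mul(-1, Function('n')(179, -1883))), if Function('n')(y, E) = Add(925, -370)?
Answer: 933645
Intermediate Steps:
Function('n')(y, E) = 555
Add(934200, Mul(-1, Function('n')(179, -1883))) = Add(934200, Mul(-1, 555)) = Add(934200, -555) = 933645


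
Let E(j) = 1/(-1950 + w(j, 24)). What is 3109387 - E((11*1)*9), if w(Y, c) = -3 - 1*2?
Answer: 6078851586/1955 ≈ 3.1094e+6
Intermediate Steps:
w(Y, c) = -5 (w(Y, c) = -3 - 2 = -5)
E(j) = -1/1955 (E(j) = 1/(-1950 - 5) = 1/(-1955) = -1/1955)
3109387 - E((11*1)*9) = 3109387 - 1*(-1/1955) = 3109387 + 1/1955 = 6078851586/1955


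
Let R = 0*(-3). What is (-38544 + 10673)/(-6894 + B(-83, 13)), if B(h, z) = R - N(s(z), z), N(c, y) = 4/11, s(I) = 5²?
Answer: 306581/75838 ≈ 4.0426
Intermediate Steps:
s(I) = 25
N(c, y) = 4/11 (N(c, y) = 4*(1/11) = 4/11)
R = 0
B(h, z) = -4/11 (B(h, z) = 0 - 1*4/11 = 0 - 4/11 = -4/11)
(-38544 + 10673)/(-6894 + B(-83, 13)) = (-38544 + 10673)/(-6894 - 4/11) = -27871/(-75838/11) = -27871*(-11/75838) = 306581/75838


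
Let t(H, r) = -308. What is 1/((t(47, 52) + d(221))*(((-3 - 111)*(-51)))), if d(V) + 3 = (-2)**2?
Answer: -1/1784898 ≈ -5.6026e-7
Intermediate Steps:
d(V) = 1 (d(V) = -3 + (-2)**2 = -3 + 4 = 1)
1/((t(47, 52) + d(221))*(((-3 - 111)*(-51)))) = 1/((-308 + 1)*(((-3 - 111)*(-51)))) = 1/((-307)*((-114*(-51)))) = -1/307/5814 = -1/307*1/5814 = -1/1784898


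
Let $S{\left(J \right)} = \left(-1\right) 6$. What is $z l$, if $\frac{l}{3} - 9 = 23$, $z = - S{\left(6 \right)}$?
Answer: $576$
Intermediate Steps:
$S{\left(J \right)} = -6$
$z = 6$ ($z = \left(-1\right) \left(-6\right) = 6$)
$l = 96$ ($l = 27 + 3 \cdot 23 = 27 + 69 = 96$)
$z l = 6 \cdot 96 = 576$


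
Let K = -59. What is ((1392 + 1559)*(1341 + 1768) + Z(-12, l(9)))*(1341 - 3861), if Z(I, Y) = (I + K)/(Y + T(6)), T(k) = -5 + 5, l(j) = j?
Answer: -23120120800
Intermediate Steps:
T(k) = 0
Z(I, Y) = (-59 + I)/Y (Z(I, Y) = (I - 59)/(Y + 0) = (-59 + I)/Y)
((1392 + 1559)*(1341 + 1768) + Z(-12, l(9)))*(1341 - 3861) = ((1392 + 1559)*(1341 + 1768) + (-59 - 12)/9)*(1341 - 3861) = (2951*3109 + (⅑)*(-71))*(-2520) = (9174659 - 71/9)*(-2520) = (82571860/9)*(-2520) = -23120120800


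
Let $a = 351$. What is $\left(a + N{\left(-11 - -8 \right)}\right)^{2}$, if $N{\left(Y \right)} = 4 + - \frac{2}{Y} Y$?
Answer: $124609$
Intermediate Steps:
$N{\left(Y \right)} = 2$ ($N{\left(Y \right)} = 4 - 2 = 2$)
$\left(a + N{\left(-11 - -8 \right)}\right)^{2} = \left(351 + 2\right)^{2} = 353^{2} = 124609$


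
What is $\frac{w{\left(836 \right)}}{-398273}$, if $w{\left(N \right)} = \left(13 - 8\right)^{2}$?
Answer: $- \frac{25}{398273} \approx -6.2771 \cdot 10^{-5}$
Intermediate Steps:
$w{\left(N \right)} = 25$ ($w{\left(N \right)} = 5^{2} = 25$)
$\frac{w{\left(836 \right)}}{-398273} = \frac{25}{-398273} = 25 \left(- \frac{1}{398273}\right) = - \frac{25}{398273}$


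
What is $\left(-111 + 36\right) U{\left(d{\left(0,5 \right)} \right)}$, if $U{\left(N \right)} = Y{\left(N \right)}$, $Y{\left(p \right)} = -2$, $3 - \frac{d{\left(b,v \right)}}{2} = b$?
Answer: $150$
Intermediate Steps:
$d{\left(b,v \right)} = 6 - 2 b$
$U{\left(N \right)} = -2$
$\left(-111 + 36\right) U{\left(d{\left(0,5 \right)} \right)} = \left(-111 + 36\right) \left(-2\right) = \left(-75\right) \left(-2\right) = 150$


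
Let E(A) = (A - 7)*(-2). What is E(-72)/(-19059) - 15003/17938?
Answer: -288776381/341880342 ≈ -0.84467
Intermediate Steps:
E(A) = 14 - 2*A (E(A) = (-7 + A)*(-2) = 14 - 2*A)
E(-72)/(-19059) - 15003/17938 = (14 - 2*(-72))/(-19059) - 15003/17938 = (14 + 144)*(-1/19059) - 15003*1/17938 = 158*(-1/19059) - 15003/17938 = -158/19059 - 15003/17938 = -288776381/341880342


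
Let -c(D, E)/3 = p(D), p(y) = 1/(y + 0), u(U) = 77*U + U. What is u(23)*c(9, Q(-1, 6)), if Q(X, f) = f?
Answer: -598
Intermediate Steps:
u(U) = 78*U
p(y) = 1/y
c(D, E) = -3/D
u(23)*c(9, Q(-1, 6)) = (78*23)*(-3/9) = 1794*(-3*⅑) = 1794*(-⅓) = -598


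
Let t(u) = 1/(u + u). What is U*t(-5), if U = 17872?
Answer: -8936/5 ≈ -1787.2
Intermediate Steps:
t(u) = 1/(2*u)
U*t(-5) = 17872*((½)/(-5)) = 17872*((½)*(-⅕)) = 17872*(-⅒) = -8936/5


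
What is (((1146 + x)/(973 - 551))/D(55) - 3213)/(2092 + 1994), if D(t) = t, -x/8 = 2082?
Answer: -113014/143691 ≈ -0.78651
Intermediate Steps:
x = -16656 (x = -8*2082 = -16656)
(((1146 + x)/(973 - 551))/D(55) - 3213)/(2092 + 1994) = (((1146 - 16656)/(973 - 551))/55 - 3213)/(2092 + 1994) = (-15510/422*(1/55) - 3213)/4086 = (-15510*1/422*(1/55) - 3213)*(1/4086) = (-7755/211*1/55 - 3213)*(1/4086) = (-141/211 - 3213)*(1/4086) = -678084/211*1/4086 = -113014/143691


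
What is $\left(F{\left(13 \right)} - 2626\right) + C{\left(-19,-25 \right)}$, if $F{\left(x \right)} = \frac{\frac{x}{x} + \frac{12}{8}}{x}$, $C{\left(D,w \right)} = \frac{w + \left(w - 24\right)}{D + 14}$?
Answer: $- \frac{339431}{130} \approx -2611.0$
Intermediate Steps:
$C{\left(D,w \right)} = \frac{-24 + 2 w}{14 + D}$ ($C{\left(D,w \right)} = \frac{w + \left(w - 24\right)}{14 + D} = \frac{w + \left(-24 + w\right)}{14 + D} = \frac{-24 + 2 w}{14 + D}$)
$F{\left(x \right)} = \frac{5}{2 x}$ ($F{\left(x \right)} = \frac{1 + 12 \cdot \frac{1}{8}}{x} = \frac{1 + \frac{3}{2}}{x} = \frac{5}{2 x}$)
$\left(F{\left(13 \right)} - 2626\right) + C{\left(-19,-25 \right)} = \left(\frac{5}{2 \cdot 13} - 2626\right) + \frac{2 \left(-12 - 25\right)}{14 - 19} = \left(\frac{5}{2} \cdot \frac{1}{13} - 2626\right) + 2 \frac{1}{-5} \left(-37\right) = \left(\frac{5}{26} - 2626\right) + 2 \left(- \frac{1}{5}\right) \left(-37\right) = - \frac{68271}{26} + \frac{74}{5} = - \frac{339431}{130}$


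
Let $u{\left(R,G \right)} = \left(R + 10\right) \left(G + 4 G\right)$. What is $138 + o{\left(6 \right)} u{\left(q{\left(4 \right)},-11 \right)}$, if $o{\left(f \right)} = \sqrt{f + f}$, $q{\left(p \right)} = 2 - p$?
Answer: $138 - 880 \sqrt{3} \approx -1386.2$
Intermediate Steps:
$u{\left(R,G \right)} = 5 G \left(10 + R\right)$ ($u{\left(R,G \right)} = \left(10 + R\right) 5 G = 5 G \left(10 + R\right)$)
$o{\left(f \right)} = \sqrt{2} \sqrt{f}$ ($o{\left(f \right)} = \sqrt{2 f} = \sqrt{2} \sqrt{f}$)
$138 + o{\left(6 \right)} u{\left(q{\left(4 \right)},-11 \right)} = 138 + \sqrt{2} \sqrt{6} \cdot 5 \left(-11\right) \left(10 + \left(2 - 4\right)\right) = 138 + 2 \sqrt{3} \cdot 5 \left(-11\right) \left(10 + \left(2 - 4\right)\right) = 138 + 2 \sqrt{3} \cdot 5 \left(-11\right) \left(10 - 2\right) = 138 + 2 \sqrt{3} \cdot 5 \left(-11\right) 8 = 138 + 2 \sqrt{3} \left(-440\right) = 138 - 880 \sqrt{3}$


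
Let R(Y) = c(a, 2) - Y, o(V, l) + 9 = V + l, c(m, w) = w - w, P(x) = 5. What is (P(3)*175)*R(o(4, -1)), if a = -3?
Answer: 5250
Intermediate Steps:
c(m, w) = 0
o(V, l) = -9 + V + l (o(V, l) = -9 + (V + l) = -9 + V + l)
R(Y) = -Y (R(Y) = 0 - Y = -Y)
(P(3)*175)*R(o(4, -1)) = (5*175)*(-(-9 + 4 - 1)) = 875*(-1*(-6)) = 875*6 = 5250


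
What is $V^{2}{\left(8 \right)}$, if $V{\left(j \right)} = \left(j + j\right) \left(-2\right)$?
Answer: $1024$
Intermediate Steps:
$V{\left(j \right)} = - 4 j$ ($V{\left(j \right)} = 2 j \left(-2\right) = - 4 j$)
$V^{2}{\left(8 \right)} = \left(\left(-4\right) 8\right)^{2} = \left(-32\right)^{2} = 1024$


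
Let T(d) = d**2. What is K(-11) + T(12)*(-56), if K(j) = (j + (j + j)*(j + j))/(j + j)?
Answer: -16171/2 ≈ -8085.5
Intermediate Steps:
K(j) = (j + 4*j**2)/(2*j) (K(j) = (j + (2*j)*(2*j))/((2*j)) = (j + 4*j**2)*(1/(2*j)) = (j + 4*j**2)/(2*j))
K(-11) + T(12)*(-56) = (1/2 + 2*(-11)) + 12**2*(-56) = (1/2 - 22) + 144*(-56) = -43/2 - 8064 = -16171/2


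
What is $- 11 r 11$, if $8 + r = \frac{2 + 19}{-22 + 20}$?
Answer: $\frac{4477}{2} \approx 2238.5$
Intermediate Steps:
$r = - \frac{37}{2}$ ($r = -8 + \frac{2 + 19}{-22 + 20} = -8 + \frac{21}{-2} = -8 + 21 \left(- \frac{1}{2}\right) = -8 - \frac{21}{2} = - \frac{37}{2} \approx -18.5$)
$- 11 r 11 = \left(-11\right) \left(- \frac{37}{2}\right) 11 = \frac{407}{2} \cdot 11 = \frac{4477}{2}$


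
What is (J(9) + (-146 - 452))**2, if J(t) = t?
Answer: 346921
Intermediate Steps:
(J(9) + (-146 - 452))**2 = (9 + (-146 - 452))**2 = (9 - 598)**2 = (-589)**2 = 346921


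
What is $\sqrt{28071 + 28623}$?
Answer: $\sqrt{56694} \approx 238.1$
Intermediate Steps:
$\sqrt{28071 + 28623} = \sqrt{56694}$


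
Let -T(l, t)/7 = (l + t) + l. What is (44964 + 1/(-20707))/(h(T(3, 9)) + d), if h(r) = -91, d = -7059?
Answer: -931069547/148055050 ≈ -6.2887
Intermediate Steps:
T(l, t) = -14*l - 7*t (T(l, t) = -7*((l + t) + l) = -7*(t + 2*l) = -14*l - 7*t)
(44964 + 1/(-20707))/(h(T(3, 9)) + d) = (44964 + 1/(-20707))/(-91 - 7059) = (44964 - 1/20707)/(-7150) = (931069547/20707)*(-1/7150) = -931069547/148055050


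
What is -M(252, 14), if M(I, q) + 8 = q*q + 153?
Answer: -341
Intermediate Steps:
M(I, q) = 145 + q² (M(I, q) = -8 + (q*q + 153) = -8 + (q² + 153) = -8 + (153 + q²) = 145 + q²)
-M(252, 14) = -(145 + 14²) = -(145 + 196) = -1*341 = -341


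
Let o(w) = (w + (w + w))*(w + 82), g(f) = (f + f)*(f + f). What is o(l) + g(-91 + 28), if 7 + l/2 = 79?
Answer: 113508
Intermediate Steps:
l = 144 (l = -14 + 2*79 = -14 + 158 = 144)
g(f) = 4*f**2 (g(f) = (2*f)*(2*f) = 4*f**2)
o(w) = 3*w*(82 + w) (o(w) = (w + 2*w)*(82 + w) = (3*w)*(82 + w) = 3*w*(82 + w))
o(l) + g(-91 + 28) = 3*144*(82 + 144) + 4*(-91 + 28)**2 = 3*144*226 + 4*(-63)**2 = 97632 + 4*3969 = 97632 + 15876 = 113508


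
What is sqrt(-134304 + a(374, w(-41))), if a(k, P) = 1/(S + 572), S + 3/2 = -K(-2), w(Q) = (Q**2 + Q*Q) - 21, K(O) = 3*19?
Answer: I*sqrt(141654321562)/1027 ≈ 366.48*I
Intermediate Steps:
K(O) = 57
w(Q) = -21 + 2*Q**2 (w(Q) = (Q**2 + Q**2) - 21 = 2*Q**2 - 21 = -21 + 2*Q**2)
S = -117/2 (S = -3/2 - 1*57 = -3/2 - 57 = -117/2 ≈ -58.500)
a(k, P) = 2/1027 (a(k, P) = 1/(-117/2 + 572) = 1/(1027/2) = 2/1027)
sqrt(-134304 + a(374, w(-41))) = sqrt(-134304 + 2/1027) = sqrt(-137930206/1027) = I*sqrt(141654321562)/1027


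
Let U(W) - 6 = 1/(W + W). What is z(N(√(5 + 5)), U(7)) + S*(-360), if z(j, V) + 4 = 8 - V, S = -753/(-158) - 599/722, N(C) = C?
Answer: -566597291/399266 ≈ -1419.1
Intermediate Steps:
U(W) = 6 + 1/(2*W) (U(W) = 6 + 1/(W + W) = 6 + 1/(2*W))
S = 112256/28519 (S = -753*(-1/158) - 599*1/722 = 753/158 - 599/722 = 112256/28519 ≈ 3.9362)
z(j, V) = 4 - V (z(j, V) = -4 + (8 - V) = 4 - V)
z(N(√(5 + 5)), U(7)) + S*(-360) = (4 - (6 + (½)/7)) + (112256/28519)*(-360) = (4 - (6 + (½)*(⅐))) - 40412160/28519 = (4 - (6 + 1/14)) - 40412160/28519 = (4 - 1*85/14) - 40412160/28519 = (4 - 85/14) - 40412160/28519 = -29/14 - 40412160/28519 = -566597291/399266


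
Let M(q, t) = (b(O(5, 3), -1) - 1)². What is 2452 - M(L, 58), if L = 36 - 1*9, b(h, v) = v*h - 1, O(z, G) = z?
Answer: 2403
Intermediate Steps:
b(h, v) = -1 + h*v (b(h, v) = h*v - 1 = -1 + h*v)
L = 27 (L = 36 - 9 = 27)
M(q, t) = 49 (M(q, t) = ((-1 + 5*(-1)) - 1)² = ((-1 - 5) - 1)² = (-6 - 1)² = (-7)² = 49)
2452 - M(L, 58) = 2452 - 1*49 = 2452 - 49 = 2403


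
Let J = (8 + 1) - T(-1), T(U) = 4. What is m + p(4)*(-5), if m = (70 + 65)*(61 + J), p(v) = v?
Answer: 8890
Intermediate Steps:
J = 5 (J = (8 + 1) - 1*4 = 9 - 4 = 5)
m = 8910 (m = (70 + 65)*(61 + 5) = 135*66 = 8910)
m + p(4)*(-5) = 8910 + 4*(-5) = 8910 - 20 = 8890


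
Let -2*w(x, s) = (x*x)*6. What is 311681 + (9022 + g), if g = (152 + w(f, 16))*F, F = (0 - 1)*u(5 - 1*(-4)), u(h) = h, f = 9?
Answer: 321522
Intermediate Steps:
F = -9 (F = (0 - 1)*(5 - 1*(-4)) = -(5 + 4) = -1*9 = -9)
w(x, s) = -3*x² (w(x, s) = -x*x*6/2 = -x²*6/2 = -3*x²)
g = 819 (g = (152 - 3*9²)*(-9) = (152 - 3*81)*(-9) = (152 - 243)*(-9) = -91*(-9) = 819)
311681 + (9022 + g) = 311681 + (9022 + 819) = 311681 + 9841 = 321522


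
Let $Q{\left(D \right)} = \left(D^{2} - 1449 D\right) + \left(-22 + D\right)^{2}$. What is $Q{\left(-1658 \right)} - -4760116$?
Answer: $12733922$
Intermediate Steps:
$Q{\left(D \right)} = D^{2} + \left(-22 + D\right)^{2} - 1449 D$
$Q{\left(-1658 \right)} - -4760116 = \left(484 - -2475394 + 2 \left(-1658\right)^{2}\right) - -4760116 = \left(484 + 2475394 + 2 \cdot 2748964\right) + 4760116 = \left(484 + 2475394 + 5497928\right) + 4760116 = 7973806 + 4760116 = 12733922$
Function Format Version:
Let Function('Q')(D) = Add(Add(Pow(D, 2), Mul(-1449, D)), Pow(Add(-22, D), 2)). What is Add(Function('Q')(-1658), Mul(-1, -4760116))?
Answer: 12733922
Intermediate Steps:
Function('Q')(D) = Add(Pow(D, 2), Pow(Add(-22, D), 2), Mul(-1449, D))
Add(Function('Q')(-1658), Mul(-1, -4760116)) = Add(Add(484, Mul(-1493, -1658), Mul(2, Pow(-1658, 2))), Mul(-1, -4760116)) = Add(Add(484, 2475394, Mul(2, 2748964)), 4760116) = Add(Add(484, 2475394, 5497928), 4760116) = Add(7973806, 4760116) = 12733922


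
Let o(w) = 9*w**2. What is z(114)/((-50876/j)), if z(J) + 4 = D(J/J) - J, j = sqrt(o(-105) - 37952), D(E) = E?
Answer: 117*sqrt(61273)/50876 ≈ 0.56926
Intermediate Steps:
j = sqrt(61273) (j = sqrt(9*(-105)**2 - 37952) = sqrt(9*11025 - 37952) = sqrt(99225 - 37952) = sqrt(61273) ≈ 247.53)
z(J) = -3 - J (z(J) = -4 + (J/J - J) = -4 + (1 - J) = -3 - J)
z(114)/((-50876/j)) = (-3 - 1*114)/((-50876*sqrt(61273)/61273)) = (-3 - 114)/((-50876*sqrt(61273)/61273)) = -117*(-sqrt(61273)/50876) = -(-117)*sqrt(61273)/50876 = 117*sqrt(61273)/50876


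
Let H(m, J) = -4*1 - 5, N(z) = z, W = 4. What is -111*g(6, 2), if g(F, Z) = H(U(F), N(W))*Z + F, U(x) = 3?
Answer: 1332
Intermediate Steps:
H(m, J) = -9 (H(m, J) = -4 - 5 = -9)
g(F, Z) = F - 9*Z (g(F, Z) = -9*Z + F = F - 9*Z)
-111*g(6, 2) = -111*(6 - 9*2) = -111*(6 - 18) = -111*(-12) = 1332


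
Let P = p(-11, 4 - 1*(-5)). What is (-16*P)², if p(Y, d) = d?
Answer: 20736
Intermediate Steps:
P = 9 (P = 4 - 1*(-5) = 4 + 5 = 9)
(-16*P)² = (-16*9)² = (-144)² = 20736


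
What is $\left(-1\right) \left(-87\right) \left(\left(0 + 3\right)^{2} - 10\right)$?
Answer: $-87$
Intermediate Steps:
$\left(-1\right) \left(-87\right) \left(\left(0 + 3\right)^{2} - 10\right) = 87 \left(3^{2} - 10\right) = 87 \left(9 - 10\right) = 87 \left(-1\right) = -87$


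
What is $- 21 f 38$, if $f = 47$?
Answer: $-37506$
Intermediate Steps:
$- 21 f 38 = \left(-21\right) 47 \cdot 38 = \left(-987\right) 38 = -37506$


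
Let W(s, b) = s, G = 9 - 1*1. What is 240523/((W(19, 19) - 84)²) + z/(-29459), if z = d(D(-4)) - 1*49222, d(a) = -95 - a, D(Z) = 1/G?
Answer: 655634329/11187800 ≈ 58.603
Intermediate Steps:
G = 8 (G = 9 - 1 = 8)
D(Z) = ⅛ (D(Z) = 1/8 = ⅛)
z = -394537/8 (z = (-95 - 1*⅛) - 1*49222 = (-95 - ⅛) - 49222 = -761/8 - 49222 = -394537/8 ≈ -49317.)
240523/((W(19, 19) - 84)²) + z/(-29459) = 240523/((19 - 84)²) - 394537/8/(-29459) = 240523/((-65)²) - 394537/8*(-1/29459) = 240523/4225 + 4433/2648 = 655634329/11187800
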